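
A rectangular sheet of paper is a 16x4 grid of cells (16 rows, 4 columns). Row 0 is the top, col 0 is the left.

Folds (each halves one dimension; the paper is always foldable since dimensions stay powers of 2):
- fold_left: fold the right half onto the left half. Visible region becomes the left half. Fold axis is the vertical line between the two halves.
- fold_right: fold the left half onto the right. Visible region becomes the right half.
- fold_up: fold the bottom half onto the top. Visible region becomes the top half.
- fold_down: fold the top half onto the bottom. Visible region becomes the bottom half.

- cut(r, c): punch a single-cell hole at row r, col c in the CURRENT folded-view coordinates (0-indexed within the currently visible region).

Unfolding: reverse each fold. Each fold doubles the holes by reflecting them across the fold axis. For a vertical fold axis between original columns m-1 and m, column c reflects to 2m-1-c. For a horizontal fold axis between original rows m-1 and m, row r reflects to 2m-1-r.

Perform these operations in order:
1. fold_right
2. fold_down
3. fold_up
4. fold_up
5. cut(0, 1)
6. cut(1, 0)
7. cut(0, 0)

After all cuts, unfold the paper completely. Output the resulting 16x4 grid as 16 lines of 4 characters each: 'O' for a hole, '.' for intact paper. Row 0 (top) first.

Answer: OOOO
.OO.
.OO.
OOOO
OOOO
.OO.
.OO.
OOOO
OOOO
.OO.
.OO.
OOOO
OOOO
.OO.
.OO.
OOOO

Derivation:
Op 1 fold_right: fold axis v@2; visible region now rows[0,16) x cols[2,4) = 16x2
Op 2 fold_down: fold axis h@8; visible region now rows[8,16) x cols[2,4) = 8x2
Op 3 fold_up: fold axis h@12; visible region now rows[8,12) x cols[2,4) = 4x2
Op 4 fold_up: fold axis h@10; visible region now rows[8,10) x cols[2,4) = 2x2
Op 5 cut(0, 1): punch at orig (8,3); cuts so far [(8, 3)]; region rows[8,10) x cols[2,4) = 2x2
Op 6 cut(1, 0): punch at orig (9,2); cuts so far [(8, 3), (9, 2)]; region rows[8,10) x cols[2,4) = 2x2
Op 7 cut(0, 0): punch at orig (8,2); cuts so far [(8, 2), (8, 3), (9, 2)]; region rows[8,10) x cols[2,4) = 2x2
Unfold 1 (reflect across h@10): 6 holes -> [(8, 2), (8, 3), (9, 2), (10, 2), (11, 2), (11, 3)]
Unfold 2 (reflect across h@12): 12 holes -> [(8, 2), (8, 3), (9, 2), (10, 2), (11, 2), (11, 3), (12, 2), (12, 3), (13, 2), (14, 2), (15, 2), (15, 3)]
Unfold 3 (reflect across h@8): 24 holes -> [(0, 2), (0, 3), (1, 2), (2, 2), (3, 2), (3, 3), (4, 2), (4, 3), (5, 2), (6, 2), (7, 2), (7, 3), (8, 2), (8, 3), (9, 2), (10, 2), (11, 2), (11, 3), (12, 2), (12, 3), (13, 2), (14, 2), (15, 2), (15, 3)]
Unfold 4 (reflect across v@2): 48 holes -> [(0, 0), (0, 1), (0, 2), (0, 3), (1, 1), (1, 2), (2, 1), (2, 2), (3, 0), (3, 1), (3, 2), (3, 3), (4, 0), (4, 1), (4, 2), (4, 3), (5, 1), (5, 2), (6, 1), (6, 2), (7, 0), (7, 1), (7, 2), (7, 3), (8, 0), (8, 1), (8, 2), (8, 3), (9, 1), (9, 2), (10, 1), (10, 2), (11, 0), (11, 1), (11, 2), (11, 3), (12, 0), (12, 1), (12, 2), (12, 3), (13, 1), (13, 2), (14, 1), (14, 2), (15, 0), (15, 1), (15, 2), (15, 3)]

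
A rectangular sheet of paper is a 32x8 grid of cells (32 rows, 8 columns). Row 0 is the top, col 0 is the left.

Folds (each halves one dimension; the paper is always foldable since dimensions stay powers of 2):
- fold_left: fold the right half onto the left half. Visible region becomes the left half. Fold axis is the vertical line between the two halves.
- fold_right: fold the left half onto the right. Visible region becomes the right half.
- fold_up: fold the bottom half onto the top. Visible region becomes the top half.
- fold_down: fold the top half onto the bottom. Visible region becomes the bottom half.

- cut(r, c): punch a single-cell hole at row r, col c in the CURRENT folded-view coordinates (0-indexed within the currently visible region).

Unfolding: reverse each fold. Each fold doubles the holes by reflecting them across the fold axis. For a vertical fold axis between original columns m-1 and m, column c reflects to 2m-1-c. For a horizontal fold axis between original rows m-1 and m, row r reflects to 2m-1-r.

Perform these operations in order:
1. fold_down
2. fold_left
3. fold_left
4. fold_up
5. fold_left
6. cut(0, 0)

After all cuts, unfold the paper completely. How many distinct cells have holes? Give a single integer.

Op 1 fold_down: fold axis h@16; visible region now rows[16,32) x cols[0,8) = 16x8
Op 2 fold_left: fold axis v@4; visible region now rows[16,32) x cols[0,4) = 16x4
Op 3 fold_left: fold axis v@2; visible region now rows[16,32) x cols[0,2) = 16x2
Op 4 fold_up: fold axis h@24; visible region now rows[16,24) x cols[0,2) = 8x2
Op 5 fold_left: fold axis v@1; visible region now rows[16,24) x cols[0,1) = 8x1
Op 6 cut(0, 0): punch at orig (16,0); cuts so far [(16, 0)]; region rows[16,24) x cols[0,1) = 8x1
Unfold 1 (reflect across v@1): 2 holes -> [(16, 0), (16, 1)]
Unfold 2 (reflect across h@24): 4 holes -> [(16, 0), (16, 1), (31, 0), (31, 1)]
Unfold 3 (reflect across v@2): 8 holes -> [(16, 0), (16, 1), (16, 2), (16, 3), (31, 0), (31, 1), (31, 2), (31, 3)]
Unfold 4 (reflect across v@4): 16 holes -> [(16, 0), (16, 1), (16, 2), (16, 3), (16, 4), (16, 5), (16, 6), (16, 7), (31, 0), (31, 1), (31, 2), (31, 3), (31, 4), (31, 5), (31, 6), (31, 7)]
Unfold 5 (reflect across h@16): 32 holes -> [(0, 0), (0, 1), (0, 2), (0, 3), (0, 4), (0, 5), (0, 6), (0, 7), (15, 0), (15, 1), (15, 2), (15, 3), (15, 4), (15, 5), (15, 6), (15, 7), (16, 0), (16, 1), (16, 2), (16, 3), (16, 4), (16, 5), (16, 6), (16, 7), (31, 0), (31, 1), (31, 2), (31, 3), (31, 4), (31, 5), (31, 6), (31, 7)]

Answer: 32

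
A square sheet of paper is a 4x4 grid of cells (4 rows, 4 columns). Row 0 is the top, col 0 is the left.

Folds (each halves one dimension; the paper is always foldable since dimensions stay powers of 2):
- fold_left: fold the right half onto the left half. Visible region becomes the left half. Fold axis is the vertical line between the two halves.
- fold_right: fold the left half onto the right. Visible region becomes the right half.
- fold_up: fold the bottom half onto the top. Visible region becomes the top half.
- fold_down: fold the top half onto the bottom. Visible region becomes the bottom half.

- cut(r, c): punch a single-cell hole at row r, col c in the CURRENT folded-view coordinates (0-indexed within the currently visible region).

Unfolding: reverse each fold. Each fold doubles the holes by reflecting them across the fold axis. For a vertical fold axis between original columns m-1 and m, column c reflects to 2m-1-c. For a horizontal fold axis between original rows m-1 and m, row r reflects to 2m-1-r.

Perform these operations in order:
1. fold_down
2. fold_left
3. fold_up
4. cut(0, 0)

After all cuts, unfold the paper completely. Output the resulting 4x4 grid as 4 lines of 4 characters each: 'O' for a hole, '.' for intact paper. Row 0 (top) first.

Answer: O..O
O..O
O..O
O..O

Derivation:
Op 1 fold_down: fold axis h@2; visible region now rows[2,4) x cols[0,4) = 2x4
Op 2 fold_left: fold axis v@2; visible region now rows[2,4) x cols[0,2) = 2x2
Op 3 fold_up: fold axis h@3; visible region now rows[2,3) x cols[0,2) = 1x2
Op 4 cut(0, 0): punch at orig (2,0); cuts so far [(2, 0)]; region rows[2,3) x cols[0,2) = 1x2
Unfold 1 (reflect across h@3): 2 holes -> [(2, 0), (3, 0)]
Unfold 2 (reflect across v@2): 4 holes -> [(2, 0), (2, 3), (3, 0), (3, 3)]
Unfold 3 (reflect across h@2): 8 holes -> [(0, 0), (0, 3), (1, 0), (1, 3), (2, 0), (2, 3), (3, 0), (3, 3)]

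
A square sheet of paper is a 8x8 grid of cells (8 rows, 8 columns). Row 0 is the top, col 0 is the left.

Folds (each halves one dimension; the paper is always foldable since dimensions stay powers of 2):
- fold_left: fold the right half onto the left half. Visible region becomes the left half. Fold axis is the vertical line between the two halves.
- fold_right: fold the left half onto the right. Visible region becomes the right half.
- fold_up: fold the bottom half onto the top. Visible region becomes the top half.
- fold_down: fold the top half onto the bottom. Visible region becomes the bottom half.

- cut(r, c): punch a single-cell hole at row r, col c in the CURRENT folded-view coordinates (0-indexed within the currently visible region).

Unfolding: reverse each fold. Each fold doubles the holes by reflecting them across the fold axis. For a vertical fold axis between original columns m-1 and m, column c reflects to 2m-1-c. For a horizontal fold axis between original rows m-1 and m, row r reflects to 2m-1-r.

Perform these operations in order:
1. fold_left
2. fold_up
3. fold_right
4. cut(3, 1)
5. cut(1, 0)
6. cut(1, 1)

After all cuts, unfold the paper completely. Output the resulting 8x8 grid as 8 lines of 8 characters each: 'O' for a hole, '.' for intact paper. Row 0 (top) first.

Op 1 fold_left: fold axis v@4; visible region now rows[0,8) x cols[0,4) = 8x4
Op 2 fold_up: fold axis h@4; visible region now rows[0,4) x cols[0,4) = 4x4
Op 3 fold_right: fold axis v@2; visible region now rows[0,4) x cols[2,4) = 4x2
Op 4 cut(3, 1): punch at orig (3,3); cuts so far [(3, 3)]; region rows[0,4) x cols[2,4) = 4x2
Op 5 cut(1, 0): punch at orig (1,2); cuts so far [(1, 2), (3, 3)]; region rows[0,4) x cols[2,4) = 4x2
Op 6 cut(1, 1): punch at orig (1,3); cuts so far [(1, 2), (1, 3), (3, 3)]; region rows[0,4) x cols[2,4) = 4x2
Unfold 1 (reflect across v@2): 6 holes -> [(1, 0), (1, 1), (1, 2), (1, 3), (3, 0), (3, 3)]
Unfold 2 (reflect across h@4): 12 holes -> [(1, 0), (1, 1), (1, 2), (1, 3), (3, 0), (3, 3), (4, 0), (4, 3), (6, 0), (6, 1), (6, 2), (6, 3)]
Unfold 3 (reflect across v@4): 24 holes -> [(1, 0), (1, 1), (1, 2), (1, 3), (1, 4), (1, 5), (1, 6), (1, 7), (3, 0), (3, 3), (3, 4), (3, 7), (4, 0), (4, 3), (4, 4), (4, 7), (6, 0), (6, 1), (6, 2), (6, 3), (6, 4), (6, 5), (6, 6), (6, 7)]

Answer: ........
OOOOOOOO
........
O..OO..O
O..OO..O
........
OOOOOOOO
........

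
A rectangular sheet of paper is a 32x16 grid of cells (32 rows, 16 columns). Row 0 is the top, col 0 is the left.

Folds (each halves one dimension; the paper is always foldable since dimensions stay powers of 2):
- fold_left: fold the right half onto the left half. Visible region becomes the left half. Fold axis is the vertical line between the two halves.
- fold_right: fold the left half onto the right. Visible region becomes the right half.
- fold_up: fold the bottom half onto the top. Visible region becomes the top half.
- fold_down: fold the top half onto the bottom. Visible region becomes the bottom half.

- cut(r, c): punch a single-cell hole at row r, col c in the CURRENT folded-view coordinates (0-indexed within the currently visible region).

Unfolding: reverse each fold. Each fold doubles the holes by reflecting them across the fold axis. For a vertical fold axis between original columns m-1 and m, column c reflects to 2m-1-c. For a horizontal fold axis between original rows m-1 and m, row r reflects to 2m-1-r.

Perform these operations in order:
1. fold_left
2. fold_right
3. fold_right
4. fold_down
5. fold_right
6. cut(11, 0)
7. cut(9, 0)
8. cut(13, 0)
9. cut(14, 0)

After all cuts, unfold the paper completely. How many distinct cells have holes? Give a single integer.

Op 1 fold_left: fold axis v@8; visible region now rows[0,32) x cols[0,8) = 32x8
Op 2 fold_right: fold axis v@4; visible region now rows[0,32) x cols[4,8) = 32x4
Op 3 fold_right: fold axis v@6; visible region now rows[0,32) x cols[6,8) = 32x2
Op 4 fold_down: fold axis h@16; visible region now rows[16,32) x cols[6,8) = 16x2
Op 5 fold_right: fold axis v@7; visible region now rows[16,32) x cols[7,8) = 16x1
Op 6 cut(11, 0): punch at orig (27,7); cuts so far [(27, 7)]; region rows[16,32) x cols[7,8) = 16x1
Op 7 cut(9, 0): punch at orig (25,7); cuts so far [(25, 7), (27, 7)]; region rows[16,32) x cols[7,8) = 16x1
Op 8 cut(13, 0): punch at orig (29,7); cuts so far [(25, 7), (27, 7), (29, 7)]; region rows[16,32) x cols[7,8) = 16x1
Op 9 cut(14, 0): punch at orig (30,7); cuts so far [(25, 7), (27, 7), (29, 7), (30, 7)]; region rows[16,32) x cols[7,8) = 16x1
Unfold 1 (reflect across v@7): 8 holes -> [(25, 6), (25, 7), (27, 6), (27, 7), (29, 6), (29, 7), (30, 6), (30, 7)]
Unfold 2 (reflect across h@16): 16 holes -> [(1, 6), (1, 7), (2, 6), (2, 7), (4, 6), (4, 7), (6, 6), (6, 7), (25, 6), (25, 7), (27, 6), (27, 7), (29, 6), (29, 7), (30, 6), (30, 7)]
Unfold 3 (reflect across v@6): 32 holes -> [(1, 4), (1, 5), (1, 6), (1, 7), (2, 4), (2, 5), (2, 6), (2, 7), (4, 4), (4, 5), (4, 6), (4, 7), (6, 4), (6, 5), (6, 6), (6, 7), (25, 4), (25, 5), (25, 6), (25, 7), (27, 4), (27, 5), (27, 6), (27, 7), (29, 4), (29, 5), (29, 6), (29, 7), (30, 4), (30, 5), (30, 6), (30, 7)]
Unfold 4 (reflect across v@4): 64 holes -> [(1, 0), (1, 1), (1, 2), (1, 3), (1, 4), (1, 5), (1, 6), (1, 7), (2, 0), (2, 1), (2, 2), (2, 3), (2, 4), (2, 5), (2, 6), (2, 7), (4, 0), (4, 1), (4, 2), (4, 3), (4, 4), (4, 5), (4, 6), (4, 7), (6, 0), (6, 1), (6, 2), (6, 3), (6, 4), (6, 5), (6, 6), (6, 7), (25, 0), (25, 1), (25, 2), (25, 3), (25, 4), (25, 5), (25, 6), (25, 7), (27, 0), (27, 1), (27, 2), (27, 3), (27, 4), (27, 5), (27, 6), (27, 7), (29, 0), (29, 1), (29, 2), (29, 3), (29, 4), (29, 5), (29, 6), (29, 7), (30, 0), (30, 1), (30, 2), (30, 3), (30, 4), (30, 5), (30, 6), (30, 7)]
Unfold 5 (reflect across v@8): 128 holes -> [(1, 0), (1, 1), (1, 2), (1, 3), (1, 4), (1, 5), (1, 6), (1, 7), (1, 8), (1, 9), (1, 10), (1, 11), (1, 12), (1, 13), (1, 14), (1, 15), (2, 0), (2, 1), (2, 2), (2, 3), (2, 4), (2, 5), (2, 6), (2, 7), (2, 8), (2, 9), (2, 10), (2, 11), (2, 12), (2, 13), (2, 14), (2, 15), (4, 0), (4, 1), (4, 2), (4, 3), (4, 4), (4, 5), (4, 6), (4, 7), (4, 8), (4, 9), (4, 10), (4, 11), (4, 12), (4, 13), (4, 14), (4, 15), (6, 0), (6, 1), (6, 2), (6, 3), (6, 4), (6, 5), (6, 6), (6, 7), (6, 8), (6, 9), (6, 10), (6, 11), (6, 12), (6, 13), (6, 14), (6, 15), (25, 0), (25, 1), (25, 2), (25, 3), (25, 4), (25, 5), (25, 6), (25, 7), (25, 8), (25, 9), (25, 10), (25, 11), (25, 12), (25, 13), (25, 14), (25, 15), (27, 0), (27, 1), (27, 2), (27, 3), (27, 4), (27, 5), (27, 6), (27, 7), (27, 8), (27, 9), (27, 10), (27, 11), (27, 12), (27, 13), (27, 14), (27, 15), (29, 0), (29, 1), (29, 2), (29, 3), (29, 4), (29, 5), (29, 6), (29, 7), (29, 8), (29, 9), (29, 10), (29, 11), (29, 12), (29, 13), (29, 14), (29, 15), (30, 0), (30, 1), (30, 2), (30, 3), (30, 4), (30, 5), (30, 6), (30, 7), (30, 8), (30, 9), (30, 10), (30, 11), (30, 12), (30, 13), (30, 14), (30, 15)]

Answer: 128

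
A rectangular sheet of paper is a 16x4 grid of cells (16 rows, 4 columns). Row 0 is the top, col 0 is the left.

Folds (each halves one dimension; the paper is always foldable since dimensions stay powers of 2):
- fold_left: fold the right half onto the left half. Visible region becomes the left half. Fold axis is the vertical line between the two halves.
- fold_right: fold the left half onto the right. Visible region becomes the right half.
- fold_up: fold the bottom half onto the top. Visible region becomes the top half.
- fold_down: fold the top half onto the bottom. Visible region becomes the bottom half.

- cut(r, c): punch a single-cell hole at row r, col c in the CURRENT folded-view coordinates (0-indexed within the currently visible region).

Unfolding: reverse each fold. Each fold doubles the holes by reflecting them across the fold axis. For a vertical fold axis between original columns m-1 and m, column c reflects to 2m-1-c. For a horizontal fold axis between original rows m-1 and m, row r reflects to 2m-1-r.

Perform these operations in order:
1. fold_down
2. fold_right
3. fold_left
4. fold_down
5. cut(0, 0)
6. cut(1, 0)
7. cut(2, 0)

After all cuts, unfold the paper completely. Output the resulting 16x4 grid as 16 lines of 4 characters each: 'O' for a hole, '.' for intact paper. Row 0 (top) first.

Op 1 fold_down: fold axis h@8; visible region now rows[8,16) x cols[0,4) = 8x4
Op 2 fold_right: fold axis v@2; visible region now rows[8,16) x cols[2,4) = 8x2
Op 3 fold_left: fold axis v@3; visible region now rows[8,16) x cols[2,3) = 8x1
Op 4 fold_down: fold axis h@12; visible region now rows[12,16) x cols[2,3) = 4x1
Op 5 cut(0, 0): punch at orig (12,2); cuts so far [(12, 2)]; region rows[12,16) x cols[2,3) = 4x1
Op 6 cut(1, 0): punch at orig (13,2); cuts so far [(12, 2), (13, 2)]; region rows[12,16) x cols[2,3) = 4x1
Op 7 cut(2, 0): punch at orig (14,2); cuts so far [(12, 2), (13, 2), (14, 2)]; region rows[12,16) x cols[2,3) = 4x1
Unfold 1 (reflect across h@12): 6 holes -> [(9, 2), (10, 2), (11, 2), (12, 2), (13, 2), (14, 2)]
Unfold 2 (reflect across v@3): 12 holes -> [(9, 2), (9, 3), (10, 2), (10, 3), (11, 2), (11, 3), (12, 2), (12, 3), (13, 2), (13, 3), (14, 2), (14, 3)]
Unfold 3 (reflect across v@2): 24 holes -> [(9, 0), (9, 1), (9, 2), (9, 3), (10, 0), (10, 1), (10, 2), (10, 3), (11, 0), (11, 1), (11, 2), (11, 3), (12, 0), (12, 1), (12, 2), (12, 3), (13, 0), (13, 1), (13, 2), (13, 3), (14, 0), (14, 1), (14, 2), (14, 3)]
Unfold 4 (reflect across h@8): 48 holes -> [(1, 0), (1, 1), (1, 2), (1, 3), (2, 0), (2, 1), (2, 2), (2, 3), (3, 0), (3, 1), (3, 2), (3, 3), (4, 0), (4, 1), (4, 2), (4, 3), (5, 0), (5, 1), (5, 2), (5, 3), (6, 0), (6, 1), (6, 2), (6, 3), (9, 0), (9, 1), (9, 2), (9, 3), (10, 0), (10, 1), (10, 2), (10, 3), (11, 0), (11, 1), (11, 2), (11, 3), (12, 0), (12, 1), (12, 2), (12, 3), (13, 0), (13, 1), (13, 2), (13, 3), (14, 0), (14, 1), (14, 2), (14, 3)]

Answer: ....
OOOO
OOOO
OOOO
OOOO
OOOO
OOOO
....
....
OOOO
OOOO
OOOO
OOOO
OOOO
OOOO
....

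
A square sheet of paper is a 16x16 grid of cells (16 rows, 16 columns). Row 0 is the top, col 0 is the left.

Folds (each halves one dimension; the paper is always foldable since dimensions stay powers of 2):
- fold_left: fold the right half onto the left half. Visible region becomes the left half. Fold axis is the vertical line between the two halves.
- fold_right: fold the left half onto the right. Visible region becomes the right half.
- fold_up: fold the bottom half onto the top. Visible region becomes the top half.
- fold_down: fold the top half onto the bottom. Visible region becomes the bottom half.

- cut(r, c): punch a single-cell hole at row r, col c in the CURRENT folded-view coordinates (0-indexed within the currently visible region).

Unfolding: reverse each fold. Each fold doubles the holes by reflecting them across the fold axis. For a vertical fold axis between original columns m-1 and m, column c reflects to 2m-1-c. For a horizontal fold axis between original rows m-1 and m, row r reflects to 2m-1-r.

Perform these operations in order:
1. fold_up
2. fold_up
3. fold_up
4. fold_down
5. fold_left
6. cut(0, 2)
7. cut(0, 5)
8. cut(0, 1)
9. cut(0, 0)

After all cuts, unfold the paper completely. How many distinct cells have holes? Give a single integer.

Answer: 128

Derivation:
Op 1 fold_up: fold axis h@8; visible region now rows[0,8) x cols[0,16) = 8x16
Op 2 fold_up: fold axis h@4; visible region now rows[0,4) x cols[0,16) = 4x16
Op 3 fold_up: fold axis h@2; visible region now rows[0,2) x cols[0,16) = 2x16
Op 4 fold_down: fold axis h@1; visible region now rows[1,2) x cols[0,16) = 1x16
Op 5 fold_left: fold axis v@8; visible region now rows[1,2) x cols[0,8) = 1x8
Op 6 cut(0, 2): punch at orig (1,2); cuts so far [(1, 2)]; region rows[1,2) x cols[0,8) = 1x8
Op 7 cut(0, 5): punch at orig (1,5); cuts so far [(1, 2), (1, 5)]; region rows[1,2) x cols[0,8) = 1x8
Op 8 cut(0, 1): punch at orig (1,1); cuts so far [(1, 1), (1, 2), (1, 5)]; region rows[1,2) x cols[0,8) = 1x8
Op 9 cut(0, 0): punch at orig (1,0); cuts so far [(1, 0), (1, 1), (1, 2), (1, 5)]; region rows[1,2) x cols[0,8) = 1x8
Unfold 1 (reflect across v@8): 8 holes -> [(1, 0), (1, 1), (1, 2), (1, 5), (1, 10), (1, 13), (1, 14), (1, 15)]
Unfold 2 (reflect across h@1): 16 holes -> [(0, 0), (0, 1), (0, 2), (0, 5), (0, 10), (0, 13), (0, 14), (0, 15), (1, 0), (1, 1), (1, 2), (1, 5), (1, 10), (1, 13), (1, 14), (1, 15)]
Unfold 3 (reflect across h@2): 32 holes -> [(0, 0), (0, 1), (0, 2), (0, 5), (0, 10), (0, 13), (0, 14), (0, 15), (1, 0), (1, 1), (1, 2), (1, 5), (1, 10), (1, 13), (1, 14), (1, 15), (2, 0), (2, 1), (2, 2), (2, 5), (2, 10), (2, 13), (2, 14), (2, 15), (3, 0), (3, 1), (3, 2), (3, 5), (3, 10), (3, 13), (3, 14), (3, 15)]
Unfold 4 (reflect across h@4): 64 holes -> [(0, 0), (0, 1), (0, 2), (0, 5), (0, 10), (0, 13), (0, 14), (0, 15), (1, 0), (1, 1), (1, 2), (1, 5), (1, 10), (1, 13), (1, 14), (1, 15), (2, 0), (2, 1), (2, 2), (2, 5), (2, 10), (2, 13), (2, 14), (2, 15), (3, 0), (3, 1), (3, 2), (3, 5), (3, 10), (3, 13), (3, 14), (3, 15), (4, 0), (4, 1), (4, 2), (4, 5), (4, 10), (4, 13), (4, 14), (4, 15), (5, 0), (5, 1), (5, 2), (5, 5), (5, 10), (5, 13), (5, 14), (5, 15), (6, 0), (6, 1), (6, 2), (6, 5), (6, 10), (6, 13), (6, 14), (6, 15), (7, 0), (7, 1), (7, 2), (7, 5), (7, 10), (7, 13), (7, 14), (7, 15)]
Unfold 5 (reflect across h@8): 128 holes -> [(0, 0), (0, 1), (0, 2), (0, 5), (0, 10), (0, 13), (0, 14), (0, 15), (1, 0), (1, 1), (1, 2), (1, 5), (1, 10), (1, 13), (1, 14), (1, 15), (2, 0), (2, 1), (2, 2), (2, 5), (2, 10), (2, 13), (2, 14), (2, 15), (3, 0), (3, 1), (3, 2), (3, 5), (3, 10), (3, 13), (3, 14), (3, 15), (4, 0), (4, 1), (4, 2), (4, 5), (4, 10), (4, 13), (4, 14), (4, 15), (5, 0), (5, 1), (5, 2), (5, 5), (5, 10), (5, 13), (5, 14), (5, 15), (6, 0), (6, 1), (6, 2), (6, 5), (6, 10), (6, 13), (6, 14), (6, 15), (7, 0), (7, 1), (7, 2), (7, 5), (7, 10), (7, 13), (7, 14), (7, 15), (8, 0), (8, 1), (8, 2), (8, 5), (8, 10), (8, 13), (8, 14), (8, 15), (9, 0), (9, 1), (9, 2), (9, 5), (9, 10), (9, 13), (9, 14), (9, 15), (10, 0), (10, 1), (10, 2), (10, 5), (10, 10), (10, 13), (10, 14), (10, 15), (11, 0), (11, 1), (11, 2), (11, 5), (11, 10), (11, 13), (11, 14), (11, 15), (12, 0), (12, 1), (12, 2), (12, 5), (12, 10), (12, 13), (12, 14), (12, 15), (13, 0), (13, 1), (13, 2), (13, 5), (13, 10), (13, 13), (13, 14), (13, 15), (14, 0), (14, 1), (14, 2), (14, 5), (14, 10), (14, 13), (14, 14), (14, 15), (15, 0), (15, 1), (15, 2), (15, 5), (15, 10), (15, 13), (15, 14), (15, 15)]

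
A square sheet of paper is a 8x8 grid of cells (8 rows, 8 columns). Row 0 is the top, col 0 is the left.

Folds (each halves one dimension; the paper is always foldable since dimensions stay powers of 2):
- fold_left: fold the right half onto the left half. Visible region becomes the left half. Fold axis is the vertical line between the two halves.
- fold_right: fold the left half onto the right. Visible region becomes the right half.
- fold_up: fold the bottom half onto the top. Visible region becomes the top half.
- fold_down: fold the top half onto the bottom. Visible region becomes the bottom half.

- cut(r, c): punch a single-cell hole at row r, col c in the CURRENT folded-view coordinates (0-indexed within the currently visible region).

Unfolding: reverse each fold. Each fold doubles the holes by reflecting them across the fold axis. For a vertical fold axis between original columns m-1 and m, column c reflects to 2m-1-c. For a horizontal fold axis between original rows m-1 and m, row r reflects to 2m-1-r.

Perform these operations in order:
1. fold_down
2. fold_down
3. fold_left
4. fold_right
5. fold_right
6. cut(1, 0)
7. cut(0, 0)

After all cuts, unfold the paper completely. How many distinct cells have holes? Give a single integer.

Op 1 fold_down: fold axis h@4; visible region now rows[4,8) x cols[0,8) = 4x8
Op 2 fold_down: fold axis h@6; visible region now rows[6,8) x cols[0,8) = 2x8
Op 3 fold_left: fold axis v@4; visible region now rows[6,8) x cols[0,4) = 2x4
Op 4 fold_right: fold axis v@2; visible region now rows[6,8) x cols[2,4) = 2x2
Op 5 fold_right: fold axis v@3; visible region now rows[6,8) x cols[3,4) = 2x1
Op 6 cut(1, 0): punch at orig (7,3); cuts so far [(7, 3)]; region rows[6,8) x cols[3,4) = 2x1
Op 7 cut(0, 0): punch at orig (6,3); cuts so far [(6, 3), (7, 3)]; region rows[6,8) x cols[3,4) = 2x1
Unfold 1 (reflect across v@3): 4 holes -> [(6, 2), (6, 3), (7, 2), (7, 3)]
Unfold 2 (reflect across v@2): 8 holes -> [(6, 0), (6, 1), (6, 2), (6, 3), (7, 0), (7, 1), (7, 2), (7, 3)]
Unfold 3 (reflect across v@4): 16 holes -> [(6, 0), (6, 1), (6, 2), (6, 3), (6, 4), (6, 5), (6, 6), (6, 7), (7, 0), (7, 1), (7, 2), (7, 3), (7, 4), (7, 5), (7, 6), (7, 7)]
Unfold 4 (reflect across h@6): 32 holes -> [(4, 0), (4, 1), (4, 2), (4, 3), (4, 4), (4, 5), (4, 6), (4, 7), (5, 0), (5, 1), (5, 2), (5, 3), (5, 4), (5, 5), (5, 6), (5, 7), (6, 0), (6, 1), (6, 2), (6, 3), (6, 4), (6, 5), (6, 6), (6, 7), (7, 0), (7, 1), (7, 2), (7, 3), (7, 4), (7, 5), (7, 6), (7, 7)]
Unfold 5 (reflect across h@4): 64 holes -> [(0, 0), (0, 1), (0, 2), (0, 3), (0, 4), (0, 5), (0, 6), (0, 7), (1, 0), (1, 1), (1, 2), (1, 3), (1, 4), (1, 5), (1, 6), (1, 7), (2, 0), (2, 1), (2, 2), (2, 3), (2, 4), (2, 5), (2, 6), (2, 7), (3, 0), (3, 1), (3, 2), (3, 3), (3, 4), (3, 5), (3, 6), (3, 7), (4, 0), (4, 1), (4, 2), (4, 3), (4, 4), (4, 5), (4, 6), (4, 7), (5, 0), (5, 1), (5, 2), (5, 3), (5, 4), (5, 5), (5, 6), (5, 7), (6, 0), (6, 1), (6, 2), (6, 3), (6, 4), (6, 5), (6, 6), (6, 7), (7, 0), (7, 1), (7, 2), (7, 3), (7, 4), (7, 5), (7, 6), (7, 7)]

Answer: 64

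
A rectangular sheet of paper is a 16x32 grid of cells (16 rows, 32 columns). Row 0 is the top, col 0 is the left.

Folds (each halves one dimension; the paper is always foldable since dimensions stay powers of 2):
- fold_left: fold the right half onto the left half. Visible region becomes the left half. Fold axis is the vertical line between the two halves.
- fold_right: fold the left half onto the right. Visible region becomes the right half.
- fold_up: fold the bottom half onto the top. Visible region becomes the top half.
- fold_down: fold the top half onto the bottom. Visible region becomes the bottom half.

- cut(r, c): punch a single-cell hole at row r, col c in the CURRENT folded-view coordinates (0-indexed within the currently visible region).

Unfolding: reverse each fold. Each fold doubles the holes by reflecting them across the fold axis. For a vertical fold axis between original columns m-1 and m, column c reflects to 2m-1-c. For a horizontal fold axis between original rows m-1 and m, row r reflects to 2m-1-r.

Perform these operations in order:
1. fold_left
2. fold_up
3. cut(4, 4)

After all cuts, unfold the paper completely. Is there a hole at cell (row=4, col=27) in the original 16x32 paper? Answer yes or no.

Answer: yes

Derivation:
Op 1 fold_left: fold axis v@16; visible region now rows[0,16) x cols[0,16) = 16x16
Op 2 fold_up: fold axis h@8; visible region now rows[0,8) x cols[0,16) = 8x16
Op 3 cut(4, 4): punch at orig (4,4); cuts so far [(4, 4)]; region rows[0,8) x cols[0,16) = 8x16
Unfold 1 (reflect across h@8): 2 holes -> [(4, 4), (11, 4)]
Unfold 2 (reflect across v@16): 4 holes -> [(4, 4), (4, 27), (11, 4), (11, 27)]
Holes: [(4, 4), (4, 27), (11, 4), (11, 27)]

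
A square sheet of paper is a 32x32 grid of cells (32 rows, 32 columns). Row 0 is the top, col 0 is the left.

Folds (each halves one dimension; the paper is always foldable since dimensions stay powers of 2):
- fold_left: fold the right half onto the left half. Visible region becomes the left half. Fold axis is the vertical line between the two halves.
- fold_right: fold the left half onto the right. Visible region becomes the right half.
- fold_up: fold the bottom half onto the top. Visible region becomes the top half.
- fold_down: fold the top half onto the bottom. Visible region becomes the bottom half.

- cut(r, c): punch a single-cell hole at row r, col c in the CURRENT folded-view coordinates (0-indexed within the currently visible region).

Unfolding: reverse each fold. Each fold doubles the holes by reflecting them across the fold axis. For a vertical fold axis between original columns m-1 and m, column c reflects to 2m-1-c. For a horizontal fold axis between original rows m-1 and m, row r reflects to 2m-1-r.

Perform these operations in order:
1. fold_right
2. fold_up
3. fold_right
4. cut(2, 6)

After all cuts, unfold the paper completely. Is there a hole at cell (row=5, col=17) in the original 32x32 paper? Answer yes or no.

Op 1 fold_right: fold axis v@16; visible region now rows[0,32) x cols[16,32) = 32x16
Op 2 fold_up: fold axis h@16; visible region now rows[0,16) x cols[16,32) = 16x16
Op 3 fold_right: fold axis v@24; visible region now rows[0,16) x cols[24,32) = 16x8
Op 4 cut(2, 6): punch at orig (2,30); cuts so far [(2, 30)]; region rows[0,16) x cols[24,32) = 16x8
Unfold 1 (reflect across v@24): 2 holes -> [(2, 17), (2, 30)]
Unfold 2 (reflect across h@16): 4 holes -> [(2, 17), (2, 30), (29, 17), (29, 30)]
Unfold 3 (reflect across v@16): 8 holes -> [(2, 1), (2, 14), (2, 17), (2, 30), (29, 1), (29, 14), (29, 17), (29, 30)]
Holes: [(2, 1), (2, 14), (2, 17), (2, 30), (29, 1), (29, 14), (29, 17), (29, 30)]

Answer: no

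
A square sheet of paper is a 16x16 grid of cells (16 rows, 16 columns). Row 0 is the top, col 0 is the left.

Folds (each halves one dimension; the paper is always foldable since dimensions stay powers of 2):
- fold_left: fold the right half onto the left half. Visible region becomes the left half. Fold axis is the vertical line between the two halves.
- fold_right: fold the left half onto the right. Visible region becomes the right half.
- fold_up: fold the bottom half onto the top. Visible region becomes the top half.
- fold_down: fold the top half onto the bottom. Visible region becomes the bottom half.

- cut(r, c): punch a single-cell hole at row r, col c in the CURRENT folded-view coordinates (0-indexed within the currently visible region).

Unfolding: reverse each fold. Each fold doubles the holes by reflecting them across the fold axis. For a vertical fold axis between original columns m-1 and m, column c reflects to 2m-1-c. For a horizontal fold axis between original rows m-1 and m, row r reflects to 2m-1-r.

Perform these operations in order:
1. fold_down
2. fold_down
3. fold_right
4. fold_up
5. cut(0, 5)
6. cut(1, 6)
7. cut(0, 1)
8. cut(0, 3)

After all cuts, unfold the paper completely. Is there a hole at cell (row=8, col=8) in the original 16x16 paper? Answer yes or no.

Answer: no

Derivation:
Op 1 fold_down: fold axis h@8; visible region now rows[8,16) x cols[0,16) = 8x16
Op 2 fold_down: fold axis h@12; visible region now rows[12,16) x cols[0,16) = 4x16
Op 3 fold_right: fold axis v@8; visible region now rows[12,16) x cols[8,16) = 4x8
Op 4 fold_up: fold axis h@14; visible region now rows[12,14) x cols[8,16) = 2x8
Op 5 cut(0, 5): punch at orig (12,13); cuts so far [(12, 13)]; region rows[12,14) x cols[8,16) = 2x8
Op 6 cut(1, 6): punch at orig (13,14); cuts so far [(12, 13), (13, 14)]; region rows[12,14) x cols[8,16) = 2x8
Op 7 cut(0, 1): punch at orig (12,9); cuts so far [(12, 9), (12, 13), (13, 14)]; region rows[12,14) x cols[8,16) = 2x8
Op 8 cut(0, 3): punch at orig (12,11); cuts so far [(12, 9), (12, 11), (12, 13), (13, 14)]; region rows[12,14) x cols[8,16) = 2x8
Unfold 1 (reflect across h@14): 8 holes -> [(12, 9), (12, 11), (12, 13), (13, 14), (14, 14), (15, 9), (15, 11), (15, 13)]
Unfold 2 (reflect across v@8): 16 holes -> [(12, 2), (12, 4), (12, 6), (12, 9), (12, 11), (12, 13), (13, 1), (13, 14), (14, 1), (14, 14), (15, 2), (15, 4), (15, 6), (15, 9), (15, 11), (15, 13)]
Unfold 3 (reflect across h@12): 32 holes -> [(8, 2), (8, 4), (8, 6), (8, 9), (8, 11), (8, 13), (9, 1), (9, 14), (10, 1), (10, 14), (11, 2), (11, 4), (11, 6), (11, 9), (11, 11), (11, 13), (12, 2), (12, 4), (12, 6), (12, 9), (12, 11), (12, 13), (13, 1), (13, 14), (14, 1), (14, 14), (15, 2), (15, 4), (15, 6), (15, 9), (15, 11), (15, 13)]
Unfold 4 (reflect across h@8): 64 holes -> [(0, 2), (0, 4), (0, 6), (0, 9), (0, 11), (0, 13), (1, 1), (1, 14), (2, 1), (2, 14), (3, 2), (3, 4), (3, 6), (3, 9), (3, 11), (3, 13), (4, 2), (4, 4), (4, 6), (4, 9), (4, 11), (4, 13), (5, 1), (5, 14), (6, 1), (6, 14), (7, 2), (7, 4), (7, 6), (7, 9), (7, 11), (7, 13), (8, 2), (8, 4), (8, 6), (8, 9), (8, 11), (8, 13), (9, 1), (9, 14), (10, 1), (10, 14), (11, 2), (11, 4), (11, 6), (11, 9), (11, 11), (11, 13), (12, 2), (12, 4), (12, 6), (12, 9), (12, 11), (12, 13), (13, 1), (13, 14), (14, 1), (14, 14), (15, 2), (15, 4), (15, 6), (15, 9), (15, 11), (15, 13)]
Holes: [(0, 2), (0, 4), (0, 6), (0, 9), (0, 11), (0, 13), (1, 1), (1, 14), (2, 1), (2, 14), (3, 2), (3, 4), (3, 6), (3, 9), (3, 11), (3, 13), (4, 2), (4, 4), (4, 6), (4, 9), (4, 11), (4, 13), (5, 1), (5, 14), (6, 1), (6, 14), (7, 2), (7, 4), (7, 6), (7, 9), (7, 11), (7, 13), (8, 2), (8, 4), (8, 6), (8, 9), (8, 11), (8, 13), (9, 1), (9, 14), (10, 1), (10, 14), (11, 2), (11, 4), (11, 6), (11, 9), (11, 11), (11, 13), (12, 2), (12, 4), (12, 6), (12, 9), (12, 11), (12, 13), (13, 1), (13, 14), (14, 1), (14, 14), (15, 2), (15, 4), (15, 6), (15, 9), (15, 11), (15, 13)]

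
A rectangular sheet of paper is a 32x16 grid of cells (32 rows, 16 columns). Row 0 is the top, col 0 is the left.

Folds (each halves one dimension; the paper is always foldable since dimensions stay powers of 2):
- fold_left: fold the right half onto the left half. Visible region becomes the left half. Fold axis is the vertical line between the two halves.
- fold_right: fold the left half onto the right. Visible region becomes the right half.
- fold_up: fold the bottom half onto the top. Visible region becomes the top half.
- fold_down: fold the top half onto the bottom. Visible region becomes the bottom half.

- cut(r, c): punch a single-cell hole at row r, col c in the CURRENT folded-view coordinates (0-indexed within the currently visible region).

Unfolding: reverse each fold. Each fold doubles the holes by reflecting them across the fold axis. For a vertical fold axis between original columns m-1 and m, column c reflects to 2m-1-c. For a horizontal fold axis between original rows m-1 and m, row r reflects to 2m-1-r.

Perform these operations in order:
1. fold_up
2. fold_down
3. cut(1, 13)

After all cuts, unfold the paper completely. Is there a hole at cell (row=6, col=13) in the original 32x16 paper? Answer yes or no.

Op 1 fold_up: fold axis h@16; visible region now rows[0,16) x cols[0,16) = 16x16
Op 2 fold_down: fold axis h@8; visible region now rows[8,16) x cols[0,16) = 8x16
Op 3 cut(1, 13): punch at orig (9,13); cuts so far [(9, 13)]; region rows[8,16) x cols[0,16) = 8x16
Unfold 1 (reflect across h@8): 2 holes -> [(6, 13), (9, 13)]
Unfold 2 (reflect across h@16): 4 holes -> [(6, 13), (9, 13), (22, 13), (25, 13)]
Holes: [(6, 13), (9, 13), (22, 13), (25, 13)]

Answer: yes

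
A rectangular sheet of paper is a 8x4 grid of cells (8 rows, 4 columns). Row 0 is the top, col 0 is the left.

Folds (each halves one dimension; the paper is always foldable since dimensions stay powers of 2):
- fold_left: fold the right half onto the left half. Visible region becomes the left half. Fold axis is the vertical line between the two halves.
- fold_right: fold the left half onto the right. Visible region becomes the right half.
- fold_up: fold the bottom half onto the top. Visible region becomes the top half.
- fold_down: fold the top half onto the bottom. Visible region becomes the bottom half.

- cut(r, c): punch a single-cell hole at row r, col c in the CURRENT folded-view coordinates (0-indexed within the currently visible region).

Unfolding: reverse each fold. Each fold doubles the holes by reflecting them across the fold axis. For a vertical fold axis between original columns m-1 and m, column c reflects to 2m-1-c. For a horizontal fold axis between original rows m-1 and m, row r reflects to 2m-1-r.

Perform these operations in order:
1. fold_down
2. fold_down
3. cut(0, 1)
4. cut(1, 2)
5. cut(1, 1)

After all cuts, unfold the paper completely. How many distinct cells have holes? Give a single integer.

Op 1 fold_down: fold axis h@4; visible region now rows[4,8) x cols[0,4) = 4x4
Op 2 fold_down: fold axis h@6; visible region now rows[6,8) x cols[0,4) = 2x4
Op 3 cut(0, 1): punch at orig (6,1); cuts so far [(6, 1)]; region rows[6,8) x cols[0,4) = 2x4
Op 4 cut(1, 2): punch at orig (7,2); cuts so far [(6, 1), (7, 2)]; region rows[6,8) x cols[0,4) = 2x4
Op 5 cut(1, 1): punch at orig (7,1); cuts so far [(6, 1), (7, 1), (7, 2)]; region rows[6,8) x cols[0,4) = 2x4
Unfold 1 (reflect across h@6): 6 holes -> [(4, 1), (4, 2), (5, 1), (6, 1), (7, 1), (7, 2)]
Unfold 2 (reflect across h@4): 12 holes -> [(0, 1), (0, 2), (1, 1), (2, 1), (3, 1), (3, 2), (4, 1), (4, 2), (5, 1), (6, 1), (7, 1), (7, 2)]

Answer: 12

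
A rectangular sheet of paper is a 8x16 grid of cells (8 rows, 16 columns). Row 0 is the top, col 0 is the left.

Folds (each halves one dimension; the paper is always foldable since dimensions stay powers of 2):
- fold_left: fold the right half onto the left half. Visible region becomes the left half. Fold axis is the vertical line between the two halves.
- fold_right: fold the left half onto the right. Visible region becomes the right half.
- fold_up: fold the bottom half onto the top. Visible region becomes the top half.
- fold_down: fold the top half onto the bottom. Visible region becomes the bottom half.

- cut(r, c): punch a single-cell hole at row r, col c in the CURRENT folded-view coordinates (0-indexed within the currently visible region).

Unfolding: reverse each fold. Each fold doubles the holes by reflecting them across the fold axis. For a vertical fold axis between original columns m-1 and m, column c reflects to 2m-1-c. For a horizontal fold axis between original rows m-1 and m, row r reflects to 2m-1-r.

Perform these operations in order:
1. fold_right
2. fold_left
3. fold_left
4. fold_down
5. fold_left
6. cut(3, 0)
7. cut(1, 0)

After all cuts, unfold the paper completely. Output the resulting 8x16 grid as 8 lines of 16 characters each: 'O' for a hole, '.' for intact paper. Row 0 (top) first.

Answer: OOOOOOOOOOOOOOOO
................
OOOOOOOOOOOOOOOO
................
................
OOOOOOOOOOOOOOOO
................
OOOOOOOOOOOOOOOO

Derivation:
Op 1 fold_right: fold axis v@8; visible region now rows[0,8) x cols[8,16) = 8x8
Op 2 fold_left: fold axis v@12; visible region now rows[0,8) x cols[8,12) = 8x4
Op 3 fold_left: fold axis v@10; visible region now rows[0,8) x cols[8,10) = 8x2
Op 4 fold_down: fold axis h@4; visible region now rows[4,8) x cols[8,10) = 4x2
Op 5 fold_left: fold axis v@9; visible region now rows[4,8) x cols[8,9) = 4x1
Op 6 cut(3, 0): punch at orig (7,8); cuts so far [(7, 8)]; region rows[4,8) x cols[8,9) = 4x1
Op 7 cut(1, 0): punch at orig (5,8); cuts so far [(5, 8), (7, 8)]; region rows[4,8) x cols[8,9) = 4x1
Unfold 1 (reflect across v@9): 4 holes -> [(5, 8), (5, 9), (7, 8), (7, 9)]
Unfold 2 (reflect across h@4): 8 holes -> [(0, 8), (0, 9), (2, 8), (2, 9), (5, 8), (5, 9), (7, 8), (7, 9)]
Unfold 3 (reflect across v@10): 16 holes -> [(0, 8), (0, 9), (0, 10), (0, 11), (2, 8), (2, 9), (2, 10), (2, 11), (5, 8), (5, 9), (5, 10), (5, 11), (7, 8), (7, 9), (7, 10), (7, 11)]
Unfold 4 (reflect across v@12): 32 holes -> [(0, 8), (0, 9), (0, 10), (0, 11), (0, 12), (0, 13), (0, 14), (0, 15), (2, 8), (2, 9), (2, 10), (2, 11), (2, 12), (2, 13), (2, 14), (2, 15), (5, 8), (5, 9), (5, 10), (5, 11), (5, 12), (5, 13), (5, 14), (5, 15), (7, 8), (7, 9), (7, 10), (7, 11), (7, 12), (7, 13), (7, 14), (7, 15)]
Unfold 5 (reflect across v@8): 64 holes -> [(0, 0), (0, 1), (0, 2), (0, 3), (0, 4), (0, 5), (0, 6), (0, 7), (0, 8), (0, 9), (0, 10), (0, 11), (0, 12), (0, 13), (0, 14), (0, 15), (2, 0), (2, 1), (2, 2), (2, 3), (2, 4), (2, 5), (2, 6), (2, 7), (2, 8), (2, 9), (2, 10), (2, 11), (2, 12), (2, 13), (2, 14), (2, 15), (5, 0), (5, 1), (5, 2), (5, 3), (5, 4), (5, 5), (5, 6), (5, 7), (5, 8), (5, 9), (5, 10), (5, 11), (5, 12), (5, 13), (5, 14), (5, 15), (7, 0), (7, 1), (7, 2), (7, 3), (7, 4), (7, 5), (7, 6), (7, 7), (7, 8), (7, 9), (7, 10), (7, 11), (7, 12), (7, 13), (7, 14), (7, 15)]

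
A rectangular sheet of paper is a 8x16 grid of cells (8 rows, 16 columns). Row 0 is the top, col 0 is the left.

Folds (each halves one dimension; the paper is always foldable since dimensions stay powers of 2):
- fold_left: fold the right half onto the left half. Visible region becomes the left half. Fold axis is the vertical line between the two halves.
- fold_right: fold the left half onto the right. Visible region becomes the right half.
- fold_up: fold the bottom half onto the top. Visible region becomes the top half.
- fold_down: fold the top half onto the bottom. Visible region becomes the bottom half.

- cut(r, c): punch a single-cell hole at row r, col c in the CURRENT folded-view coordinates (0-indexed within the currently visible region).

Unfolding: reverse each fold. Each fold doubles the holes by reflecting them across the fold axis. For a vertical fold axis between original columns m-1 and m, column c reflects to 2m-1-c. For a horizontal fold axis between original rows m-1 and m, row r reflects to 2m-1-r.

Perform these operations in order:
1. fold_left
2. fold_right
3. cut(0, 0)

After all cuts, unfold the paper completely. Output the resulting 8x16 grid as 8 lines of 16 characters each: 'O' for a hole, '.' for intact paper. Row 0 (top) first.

Answer: ...OO......OO...
................
................
................
................
................
................
................

Derivation:
Op 1 fold_left: fold axis v@8; visible region now rows[0,8) x cols[0,8) = 8x8
Op 2 fold_right: fold axis v@4; visible region now rows[0,8) x cols[4,8) = 8x4
Op 3 cut(0, 0): punch at orig (0,4); cuts so far [(0, 4)]; region rows[0,8) x cols[4,8) = 8x4
Unfold 1 (reflect across v@4): 2 holes -> [(0, 3), (0, 4)]
Unfold 2 (reflect across v@8): 4 holes -> [(0, 3), (0, 4), (0, 11), (0, 12)]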